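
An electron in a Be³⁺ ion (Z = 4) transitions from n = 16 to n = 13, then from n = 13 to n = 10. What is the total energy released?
1.327 eV

The energy levels of Be³⁺ are E_n = -13.6057 × 4² / n² eV.

First transition (16 → 13):
ΔE₁ = |E_13 - E_16|
ΔE₁ = |-1.288113609 - (-0.850356250)| = 0.437757 eV

Second transition (13 → 10):
ΔE₂ = |E_10 - E_13|
ΔE₂ = |-2.176912000 - (-1.288113609)| = 0.888798 eV

Total energy released:
E_total = ΔE₁ + ΔE₂ = 0.437757 + 0.888798 = 1.327 eV

Note: This equals the direct transition 16 → 10: 1.327 eV ✓
Energy is conserved regardless of the path taken.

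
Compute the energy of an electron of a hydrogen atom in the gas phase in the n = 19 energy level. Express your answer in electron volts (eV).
-0.04 eV

The energy levels of a hydrogen-like atom are given by:
E_n = -13.6057 eV / n²

For n = 19:
E_19 = -13.6057 eV / 19²
E_19 = -13.6057 eV / 361
E_19 = -0.04 eV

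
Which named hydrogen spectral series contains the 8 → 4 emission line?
Brackett series

The spectral series in hydrogen are named based on the final (lower) energy level:
- Lyman series: n_final = 1 (ultraviolet)
- Balmer series: n_final = 2 (visible/near-UV)
- Paschen series: n_final = 3 (infrared)
- Brackett series: n_final = 4 (infrared)
- Pfund series: n_final = 5 (far infrared)

Since this transition ends at n = 4, it belongs to the Brackett series.

For reference, this 8 → 4 line has photon energy
ΔE = 13.6057 eV × (1/4² - 1/8²) = 0.63776718750 eV,
corresponding to wavelength λ = hc/ΔE = 1239.84 eV·nm / 0.63776718750 eV = 1944.03228 nm in the infrared region.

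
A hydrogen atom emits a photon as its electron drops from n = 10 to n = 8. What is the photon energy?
0.077 eV

The energy levels are E_n = -13.6057 eV / n².

Energy at n = 10: E_10 = -13.6057 / 10² = -0.136057 eV
Energy at n = 8: E_8 = -13.6057 / 8² = -0.212589 eV

For emission (electron falling to lower state), the photon energy is:
E_photon = E_10 - E_8 = |-0.136057 - (-0.212589)|
E_photon = 0.077 eV

This energy is carried away by the emitted photon.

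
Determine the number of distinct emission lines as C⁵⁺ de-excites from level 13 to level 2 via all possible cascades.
66

The electron can occupy levels n = 2, 3, ..., 13 during de-excitation — that is m = 13 - 2 + 1 = 12 distinct levels.

The number of distinct spectral lines equals the number of ways to choose 2 of these m levels (each pair gives one possible emission transition):

Number of lines = m(m-1)/2 = 12×11/2 = 66

These correspond to all possible transitions between the 12 levels:
13 → 12, 13 → 11, 13 → 10, 13 → 9, 13 → 8, 13 → 7, 13 → 6, 13 → 5...

Each transition produces a photon with a unique energy (and thus wavelength). This count does not depend on Z.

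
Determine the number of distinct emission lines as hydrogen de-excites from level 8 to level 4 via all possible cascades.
10

The electron can occupy levels n = 4, 5, ..., 8 during de-excitation — that is m = 8 - 4 + 1 = 5 distinct levels.

The number of distinct spectral lines equals the number of ways to choose 2 of these m levels (each pair gives one possible emission transition):

Number of lines = m(m-1)/2 = 5×4/2 = 10

These correspond to all possible transitions between the 5 levels:
8 → 7, 8 → 6, 8 → 5, 8 → 4, 7 → 6, 7 → 5, 7 → 4, 6 → 5...

Each transition produces a photon with a unique energy (and thus wavelength). This count does not depend on Z.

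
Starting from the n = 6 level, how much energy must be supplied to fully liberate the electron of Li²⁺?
3.40143 eV

The ionization energy is the energy needed to remove the electron completely (n → ∞).

For a hydrogen-like ion with Z = 3, E_n = -13.6057 Z² / n² eV.

At n = 6: E_6 = -13.6057 × 3² / 6² = -3.40142500 eV
At n = ∞: E_∞ = 0 eV

Ionization energy = E_∞ - E_6 = 0 - (-3.40142500) = 3.40142500 eV
Ionization energy ≈ 3.40143 eV

This is also called the binding energy of the electron in state n = 6.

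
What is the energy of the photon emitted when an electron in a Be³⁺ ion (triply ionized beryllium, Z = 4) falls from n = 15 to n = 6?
5.0795 eV

The energy levels are E_n = -13.6057 Z² eV / n².

Energy at n = 15: E_15 = -13.6057 × 4² / 15² = -0.9675164 eV
Energy at n = 6: E_6 = -13.6057 × 4² / 6² = -6.0469778 eV

For emission (electron falling to lower state), the photon energy is:
E_photon = E_15 - E_6 = |-0.9675164 - (-6.0469778)|
E_photon = 5.0795 eV

This energy is carried away by the emitted photon.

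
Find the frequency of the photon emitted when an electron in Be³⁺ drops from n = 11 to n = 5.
1.67048e+15 Hz

First, find the transition energy:
E_11 = -13.6057 × 4² / 11² = -1.79910083 eV
E_5 = -13.6057 × 4² / 5² = -8.70764800 eV
|ΔE| = |E_5 - E_11| = 6.90854717 eV

Convert to Joules: E = 6.90854717 eV × (1.602177 × 10⁻¹⁹ J/eV) = 1.1068715e-18 J

Using E = hf:
f = E/h = 1.1068715e-18 J / (6.62607 × 10⁻³⁴ J·s)
f = 1.67048e+15 Hz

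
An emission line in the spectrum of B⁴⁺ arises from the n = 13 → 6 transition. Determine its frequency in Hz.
1.7980e+15 Hz

First, find the transition energy:
E_13 = -13.6057 × 5² / 13² = -2.0126775 eV
E_6 = -13.6057 × 5² / 6² = -9.4484028 eV
|ΔE| = |E_6 - E_13| = 7.4357253 eV

Convert to Joules: E = 7.4357253 eV × (1.602177 × 10⁻¹⁹ J/eV) = 1.191335e-18 J

Using E = hf:
f = E/h = 1.191335e-18 J / (6.62607 × 10⁻³⁴ J·s)
f = 1.7980e+15 Hz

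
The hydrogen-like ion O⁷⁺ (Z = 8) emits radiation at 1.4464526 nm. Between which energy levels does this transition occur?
n = 8 → n = 1

First, find the photon energy from the wavelength (hc = 1239.84 eV·nm):
E = hc/λ = 1239.84 eV·nm / 1.4464526 nm = 857.15909 eV

The energy levels of O⁷⁺ satisfy E_n = -13.6057 × 8² / n² eV, so an emission n_i → n_f releases
ΔE = 13.6057 × 8² × (1/n_f² − 1/n_i²) eV.

Setting ΔE equal to the photon energy:
1/n_f² − 1/n_i² = 857.15909 / (13.6057 × 8²) = 0.98437499

Since 1/n_i² must be positive, we need 1/n_f² > 0.98437499, i.e. n_f ≤ 1. For each allowed n_f, solve n_i = (1/n_f² − 0.98437499)^(−1/2) and check whether it is a whole number:
  n_f = 1: 1/n_i² = 1.00000000 − 0.98437499 = 0.01562501 → n_i = 8.000  → integer, n_i = 8 ✓

Only n_f = 1 gives an integer upper level, n_i = 8.

The transition is from n = 8 to n = 1 (emission).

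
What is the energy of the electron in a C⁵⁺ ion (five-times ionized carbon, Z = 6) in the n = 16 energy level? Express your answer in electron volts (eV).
-1.913302 eV

The energy levels of a hydrogen-like atom are given by:
E_n = -13.6057 Z² / n² eV  (with Z = 6 for C⁵⁺)

For n = 16:
E_16 = -13.6057 × 6² / 16²
E_16 = -13.6057 × 36 / 256
E_16 = -1.913302 eV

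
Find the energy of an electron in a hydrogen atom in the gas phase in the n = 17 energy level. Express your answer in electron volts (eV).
-0.05 eV

The energy levels of a hydrogen-like atom are given by:
E_n = -13.6057 eV / n²

For n = 17:
E_17 = -13.6057 eV / 17²
E_17 = -13.6057 eV / 289
E_17 = -0.05 eV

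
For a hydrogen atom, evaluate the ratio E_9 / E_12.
1.778

Using E_n = -13.6057 Z² / n² eV with Z = 1:

E_9 = -13.6057 / 9² = -13.6057 / 81 = -0.167971605 eV
E_12 = -13.6057 / 12² = -13.6057 / 144 = -0.094484028 eV

The ratio is:
E_9/E_12 = (-0.167971605) / (-0.094484028)
E_9/E_12 = (-13.6057/81) / (-13.6057/144)
E_9/E_12 = 144/81
E_9/E_12 = 1.778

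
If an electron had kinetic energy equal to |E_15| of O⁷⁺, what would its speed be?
1.17e+06 m/s (or 0.389% of c)

The binding energy at n = 15 for O⁷⁺ is:
E_15 = -13.6057 × 8²/15² = -3.87007 eV
|E_15| = 3.87007 eV

Convert to Joules:
KE = 3.87007 eV × (1.602177 × 10⁻¹⁹ J/eV) = 6.2005e-19 J

Using KE = ½mv²:
v = √(2·KE/m_e)
v = √(2 × 6.2005e-19 J / 9.10938 × 10⁻³¹ kg)
v = 1.17e+06 m/s

This is approximately 0.389% the speed of light.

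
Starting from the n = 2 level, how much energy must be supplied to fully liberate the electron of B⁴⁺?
85.03563 eV

The ionization energy is the energy needed to remove the electron completely (n → ∞).

For a hydrogen-like ion with Z = 5, E_n = -13.6057 Z² / n² eV.

At n = 2: E_2 = -13.6057 × 5² / 2² = -85.03562500 eV
At n = ∞: E_∞ = 0 eV

Ionization energy = E_∞ - E_2 = 0 - (-85.03562500) = 85.03562500 eV
Ionization energy ≈ 85.03563 eV

This is also called the binding energy of the electron in state n = 2.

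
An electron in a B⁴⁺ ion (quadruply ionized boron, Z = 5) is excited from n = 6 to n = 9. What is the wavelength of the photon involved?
236.20 nm

First, find the transition energy using E_n = -13.6057 Z² / n² eV:
E_6 = -13.6057 × 5² / 6² = -9.448403 eV
E_9 = -13.6057 × 5² / 9² = -4.199290 eV

Photon energy: |ΔE| = |E_9 - E_6| = 5.249113 eV

Convert to wavelength using E = hc/λ with hc = 1239.84 eV·nm:
λ = hc/E = 1239.84 eV·nm / 5.249113 eV
λ = 236.20 nm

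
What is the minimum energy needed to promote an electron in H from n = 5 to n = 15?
0.48376 eV

The energy levels of a hydrogen-like atom are E_n = -13.6057 eV / n².

Energy at n = 5: E_5 = -13.6057 / 5² = -0.54422800 eV
Energy at n = 15: E_15 = -13.6057 / 15² = -0.06046978 eV

The excitation energy is the difference:
ΔE = E_15 - E_5
ΔE = -0.06046978 - (-0.54422800)
ΔE = 0.48376 eV

Since this is positive, energy must be absorbed (photon absorption).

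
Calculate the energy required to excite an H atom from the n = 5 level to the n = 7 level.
0.2666 eV

The energy levels of a hydrogen-like atom are E_n = -13.6057 eV / n².

Energy at n = 5: E_5 = -13.6057 / 5² = -0.5442280 eV
Energy at n = 7: E_7 = -13.6057 / 7² = -0.2776673 eV

The excitation energy is the difference:
ΔE = E_7 - E_5
ΔE = -0.2776673 - (-0.5442280)
ΔE = 0.2666 eV

Since this is positive, energy must be absorbed (photon absorption).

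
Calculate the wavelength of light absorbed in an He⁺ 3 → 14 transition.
214.90263 nm

First, find the transition energy using E_n = -13.6057 Z² / n² eV:
E_3 = -13.6057 × 2² / 3² = -6.046977778 eV
E_14 = -13.6057 × 2² / 14² = -0.277667347 eV

Photon energy: |ΔE| = |E_14 - E_3| = 5.769310431 eV

Convert to wavelength using E = hc/λ with hc = 1239.84 eV·nm:
λ = hc/E = 1239.84 eV·nm / 5.769310431 eV
λ = 214.90263 nm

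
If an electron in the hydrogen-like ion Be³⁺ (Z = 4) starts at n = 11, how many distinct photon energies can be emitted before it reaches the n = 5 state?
21

The electron can occupy levels n = 5, 6, ..., 11 during de-excitation — that is m = 11 - 5 + 1 = 7 distinct levels.

The number of distinct spectral lines equals the number of ways to choose 2 of these m levels (each pair gives one possible emission transition):

Number of lines = m(m-1)/2 = 7×6/2 = 21

These correspond to all possible transitions between the 7 levels:
11 → 10, 11 → 9, 11 → 8, 11 → 7, 11 → 6, 11 → 5, 10 → 9, 10 → 8...

Each transition produces a photon with a unique energy (and thus wavelength). This count does not depend on Z.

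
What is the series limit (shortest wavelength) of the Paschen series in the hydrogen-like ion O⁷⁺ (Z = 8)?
12.815 nm

The series limit corresponds to the transition from n = ∞ to n = 3.
This is the highest energy (shortest wavelength) transition in the Paschen series.

E_∞ = 0 eV
E_3 = -13.6057 × 8² / 3² = -96.75164 eV

Energy at series limit:
ΔE = E_∞ - E_3 = 0 - (-96.75164) = 96.75164 eV
λ = hc/E = 1239.84 eV·nm / 96.75164 eV = 12.815 nm

This energy equals the ionization energy from the n = 3 state of O⁷⁺.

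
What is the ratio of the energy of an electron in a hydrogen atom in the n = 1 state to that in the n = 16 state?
256.00000

Using E_n = -13.6057 Z² / n² eV with Z = 1:

E_1 = -13.6057 / 1² = -13.6057 / 1 = -13.60570000000 eV
E_16 = -13.6057 / 16² = -13.6057 / 256 = -0.05314726563 eV

The ratio is:
E_1/E_16 = (-13.60570000000) / (-0.05314726563)
E_1/E_16 = (-13.6057/1) / (-13.6057/256)
E_1/E_16 = 256/1
E_1/E_16 = 256.00000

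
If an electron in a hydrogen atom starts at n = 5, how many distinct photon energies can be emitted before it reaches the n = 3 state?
3

The electron can occupy levels n = 3, 4, ..., 5 during de-excitation — that is m = 5 - 3 + 1 = 3 distinct levels.

The number of distinct spectral lines equals the number of ways to choose 2 of these m levels (each pair gives one possible emission transition):

Number of lines = m(m-1)/2 = 3×2/2 = 3

These correspond to all possible transitions between the 3 levels:
5 → 4, 5 → 3, 4 → 3

Each transition produces a photon with a unique energy (and thus wavelength). This count does not depend on Z.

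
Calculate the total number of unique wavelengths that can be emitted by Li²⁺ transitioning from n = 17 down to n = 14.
6

The electron can occupy levels n = 14, 15, ..., 17 during de-excitation — that is m = 17 - 14 + 1 = 4 distinct levels.

The number of distinct spectral lines equals the number of ways to choose 2 of these m levels (each pair gives one possible emission transition):

Number of lines = m(m-1)/2 = 4×3/2 = 6

These correspond to all possible transitions between the 4 levels:
17 → 16, 17 → 15, 17 → 14, 16 → 15, 16 → 14, 15 → 14

Each transition produces a photon with a unique energy (and thus wavelength). This count does not depend on Z.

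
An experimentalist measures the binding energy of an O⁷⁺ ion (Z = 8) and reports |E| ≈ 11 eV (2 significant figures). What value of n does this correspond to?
n = 9

The exact energy levels follow E_n = -13.6057 Z² / n² eV with Z = 8.

The measured value (-11 eV) is reported to only 2 significant figures, so we must test candidate n values and see which one matches to that precision.

Candidate energies:
  n = 7:  E = -13.6057 × 8² / 7² = -17.77071 eV
  n = 8:  E = -13.6057 × 8² / 8² = -13.60570 eV
  n = 9:  E = -13.6057 × 8² / 9² = -10.75018 eV  ← matches
  n = 10:  E = -13.6057 × 8² / 10² = -8.70765 eV
  n = 11:  E = -13.6057 × 8² / 11² = -7.19640 eV

Checking against the measurement of -11 eV (2 sig figs), only n = 9 agrees:
E_9 = -10.75018 eV, which rounds to -11 eV ✓

Therefore n = 9.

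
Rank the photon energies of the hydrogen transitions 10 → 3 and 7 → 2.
7 → 2

Calculate the energy for each transition:

Transition 10 → 3:
ΔE₁ = |E_3 - E_10| = |-13.6057/3² - (-13.6057/10²)|
ΔE₁ = |-1.51174444 - (-0.13605700)| = 1.37569 eV

Transition 7 → 2:
ΔE₂ = |E_2 - E_7| = |-13.6057/2² - (-13.6057/7²)|
ΔE₂ = |-3.40142500 - (-0.27766735)| = 3.12376 eV

Since 3.12376 eV > 1.37569 eV, the transition 7 → 2 emits the more energetic photon.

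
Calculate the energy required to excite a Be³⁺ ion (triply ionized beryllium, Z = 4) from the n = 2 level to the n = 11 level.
52.624 eV

The energy levels of a hydrogen-like atom are E_n = -13.6057 Z² eV / n².

Energy at n = 2: E_2 = -13.6057 × 4² / 2² = -54.422800 eV
Energy at n = 11: E_11 = -13.6057 × 4² / 11² = -1.799101 eV

The excitation energy is the difference:
ΔE = E_11 - E_2
ΔE = -1.799101 - (-54.422800)
ΔE = 52.624 eV

Since this is positive, energy must be absorbed (photon absorption).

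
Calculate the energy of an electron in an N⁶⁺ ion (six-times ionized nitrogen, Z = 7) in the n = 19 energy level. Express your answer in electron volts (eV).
-1.85 eV

The energy levels of a hydrogen-like atom are given by:
E_n = -13.6057 Z² / n² eV  (with Z = 7 for N⁶⁺)

For n = 19:
E_19 = -13.6057 × 7² / 19²
E_19 = -13.6057 × 49 / 361
E_19 = -1.85 eV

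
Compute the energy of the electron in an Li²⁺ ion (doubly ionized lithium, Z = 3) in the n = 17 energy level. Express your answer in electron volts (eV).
-0.4237 eV

The energy levels of a hydrogen-like atom are given by:
E_n = -13.6057 Z² / n² eV  (with Z = 3 for Li²⁺)

For n = 17:
E_17 = -13.6057 × 3² / 17²
E_17 = -13.6057 × 9 / 289
E_17 = -0.4237 eV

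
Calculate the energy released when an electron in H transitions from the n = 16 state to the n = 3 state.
1.46 eV

The energy levels are E_n = -13.6057 eV / n².

Energy at n = 16: E_16 = -13.6057 / 16² = -0.05315 eV
Energy at n = 3: E_3 = -13.6057 / 3² = -1.51174 eV

For emission (electron falling to lower state), the photon energy is:
E_photon = E_16 - E_3 = |-0.05315 - (-1.51174)|
E_photon = 1.46 eV

This energy is carried away by the emitted photon.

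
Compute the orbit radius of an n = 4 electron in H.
0.84668 nm (or 8.46684 Å)

The Bohr radius formula is:
r_n = n² a₀ / Z

where a₀ = 0.05291772 nm is the Bohr radius.

For H (Z = 1) at n = 4:
r_4 = 4² × 0.05291772 nm / 1
r_4 = 16 × 0.05291772 nm / 1
r_4 = 0.846684 nm / 1
r_4 = 0.84668 nm

The electron orbits at approximately 0.84668 nm from the nucleus.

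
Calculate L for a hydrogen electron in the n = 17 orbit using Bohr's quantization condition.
1.7928e-33 J·s (or 17ℏ)

In the Bohr model, angular momentum is quantized:
L = nℏ

where ℏ = h/(2π) = 1.054572e-34 J·s

For n = 17:
L = 17 × 1.054572e-34 J·s
L = 1.7928e-33 J·s

This can also be written as L = 17ℏ.
The angular momentum is an integer multiple of the reduced Planck constant.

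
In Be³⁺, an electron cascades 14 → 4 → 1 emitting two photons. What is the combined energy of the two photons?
216.581 eV

The energy levels of Be³⁺ are E_n = -13.6057 × 4² / n² eV.

First transition (14 → 4):
ΔE₁ = |E_4 - E_14|
ΔE₁ = |-13.605700000 - (-1.110669388)| = 12.495031 eV

Second transition (4 → 1):
ΔE₂ = |E_1 - E_4|
ΔE₂ = |-217.691200000 - (-13.605700000)| = 204.085500 eV

Total energy released:
E_total = ΔE₁ + ΔE₂ = 12.495031 + 204.085500 = 216.581 eV

Note: This equals the direct transition 14 → 1: 216.581 eV ✓
Energy is conserved regardless of the path taken.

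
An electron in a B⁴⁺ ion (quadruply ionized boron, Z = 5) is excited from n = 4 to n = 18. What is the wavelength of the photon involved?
61.350629 nm

First, find the transition energy using E_n = -13.6057 Z² / n² eV:
E_4 = -13.6057 × 5² / 4² = -21.25890625 eV
E_18 = -13.6057 × 5² / 18² = -1.04982253 eV

Photon energy: |ΔE| = |E_18 - E_4| = 20.20908372 eV

Convert to wavelength using E = hc/λ with hc = 1239.84 eV·nm:
λ = hc/E = 1239.84 eV·nm / 20.20908372 eV
λ = 61.350629 nm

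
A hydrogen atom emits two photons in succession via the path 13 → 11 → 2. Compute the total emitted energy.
3.32 eV

The energy levels of hydrogen are E_n = -13.6057 / n² eV.

First transition (13 → 11):
ΔE₁ = |E_11 - E_13|
ΔE₁ = |-0.11244380 - (-0.08050710)| = 0.03194 eV

Second transition (11 → 2):
ΔE₂ = |E_2 - E_11|
ΔE₂ = |-3.40142500 - (-0.11244380)| = 3.28898 eV

Total energy released:
E_total = ΔE₁ + ΔE₂ = 0.03194 + 3.28898 = 3.32 eV

Note: This equals the direct transition 13 → 2: 3.32 eV ✓
Energy is conserved regardless of the path taken.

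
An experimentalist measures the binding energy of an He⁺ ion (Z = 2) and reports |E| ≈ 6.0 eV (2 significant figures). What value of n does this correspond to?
n = 3

The exact energy levels follow E_n = -13.6057 Z² / n² eV with Z = 2.

The measured value (-6.0 eV) is reported to only 2 significant figures, so we must test candidate n values and see which one matches to that precision.

Candidate energies:
  n = 1:  E = -13.6057 × 2² / 1² = -54.42280 eV
  n = 2:  E = -13.6057 × 2² / 2² = -13.60570 eV
  n = 3:  E = -13.6057 × 2² / 3² = -6.04698 eV  ← matches
  n = 4:  E = -13.6057 × 2² / 4² = -3.40143 eV
  n = 5:  E = -13.6057 × 2² / 5² = -2.17691 eV

Checking against the measurement of -6.0 eV (2 sig figs), only n = 3 agrees:
E_3 = -6.04698 eV, which rounds to -6.0 eV ✓

Therefore n = 3.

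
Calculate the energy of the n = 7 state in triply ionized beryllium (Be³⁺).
-4.443 eV

For hydrogen-like ions, the energy levels scale with Z²:
E_n = -13.6057 Z² / n² eV

For Be³⁺ (Z = 4) at n = 7:
E_7 = -13.6057 × 4² / 7²
E_7 = -13.6057 × 16 / 49
E_7 = -217.6912 / 49
E_7 = -4.443 eV

The energy is 16 times more negative than hydrogen at the same n due to the stronger nuclear charge.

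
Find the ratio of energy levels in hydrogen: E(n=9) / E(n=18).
4.0000

Using E_n = -13.6057 Z² / n² eV with Z = 1:

E_9 = -13.6057 / 9² = -13.6057 / 81 = -0.1679716049 eV
E_18 = -13.6057 / 18² = -13.6057 / 324 = -0.0419929012 eV

The ratio is:
E_9/E_18 = (-0.1679716049) / (-0.0419929012)
E_9/E_18 = (-13.6057/81) / (-13.6057/324)
E_9/E_18 = 324/81
E_9/E_18 = 4.0000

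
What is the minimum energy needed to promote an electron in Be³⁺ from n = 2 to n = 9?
51.73525 eV

The energy levels of a hydrogen-like atom are E_n = -13.6057 Z² eV / n².

Energy at n = 2: E_2 = -13.6057 × 4² / 2² = -54.42280000 eV
Energy at n = 9: E_9 = -13.6057 × 4² / 9² = -2.68754568 eV

The excitation energy is the difference:
ΔE = E_9 - E_2
ΔE = -2.68754568 - (-54.42280000)
ΔE = 51.73525 eV

Since this is positive, energy must be absorbed (photon absorption).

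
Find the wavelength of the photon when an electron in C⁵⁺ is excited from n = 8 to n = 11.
343.90 nm

First, find the transition energy using E_n = -13.6057 Z² / n² eV:
E_8 = -13.6057 × 6² / 8² = -7.653206 eV
E_11 = -13.6057 × 6² / 11² = -4.047977 eV

Photon energy: |ΔE| = |E_11 - E_8| = 3.605229 eV

Convert to wavelength using E = hc/λ with hc = 1239.84 eV·nm:
λ = hc/E = 1239.84 eV·nm / 3.605229 eV
λ = 343.90 nm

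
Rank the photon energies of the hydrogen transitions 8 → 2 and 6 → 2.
8 → 2

Calculate the energy for each transition:

Transition 8 → 2:
ΔE₁ = |E_2 - E_8| = |-13.6057/2² - (-13.6057/8²)|
ΔE₁ = |-3.401425000 - (-0.212589063)| = 3.188836 eV

Transition 6 → 2:
ΔE₂ = |E_2 - E_6| = |-13.6057/2² - (-13.6057/6²)|
ΔE₂ = |-3.401425000 - (-0.377936111)| = 3.023489 eV

Since 3.188836 eV > 3.023489 eV, the transition 8 → 2 emits the more energetic photon.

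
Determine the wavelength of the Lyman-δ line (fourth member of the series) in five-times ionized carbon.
2.63676 nm

The lines of a series are numbered from the longest wavelength (smallest ΔE) outward; the fourth line is the transition from n = n_f + 4 to n_f.
The Lyman series has all transitions ending at n_f = 1.

For C⁵⁺ (Z = 6), the fourth line (δ-line) is the jump from n = 5 to n = 1:
E_5 = -13.6057 × 6² / 5² = -19.5922080 eV
E_1 = -13.6057 × 6² / 1² = -489.8052000 eV
ΔE = E_5 - E_1 = 470.2129920 eV

λ = hc/E = 1239.84 eV·nm / 470.2129920 eV
λ = 2.63676 nm

This is the δ-line of the Lyman series in C⁵⁺.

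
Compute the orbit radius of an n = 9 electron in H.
4.2863 nm (or 42.8633 Å)

The Bohr radius formula is:
r_n = n² a₀ / Z

where a₀ = 0.0529177 nm is the Bohr radius.

For H (Z = 1) at n = 9:
r_9 = 9² × 0.0529177 nm / 1
r_9 = 81 × 0.0529177 nm / 1
r_9 = 4.28633 nm / 1
r_9 = 4.2863 nm

The electron orbits at approximately 4.2863 nm from the nucleus.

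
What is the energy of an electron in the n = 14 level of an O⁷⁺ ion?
-4.443 eV

For hydrogen-like ions, the energy levels scale with Z²:
E_n = -13.6057 Z² / n² eV

For O⁷⁺ (Z = 8) at n = 14:
E_14 = -13.6057 × 8² / 14²
E_14 = -13.6057 × 64 / 196
E_14 = -870.7648 / 196
E_14 = -4.443 eV

The energy is 64 times more negative than hydrogen at the same n due to the stronger nuclear charge.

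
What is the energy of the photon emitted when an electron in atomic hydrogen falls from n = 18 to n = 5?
0.502 eV

The energy levels are E_n = -13.6057 eV / n².

Energy at n = 18: E_18 = -13.6057 / 18² = -0.041993 eV
Energy at n = 5: E_5 = -13.6057 / 5² = -0.544228 eV

For emission (electron falling to lower state), the photon energy is:
E_photon = E_18 - E_5 = |-0.041993 - (-0.544228)|
E_photon = 0.502 eV

This energy is carried away by the emitted photon.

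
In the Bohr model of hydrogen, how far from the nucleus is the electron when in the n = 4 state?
0.8467 nm (or 8.4668 Å)

The Bohr radius formula is:
r_n = n² a₀ / Z

where a₀ = 0.0529177 nm is the Bohr radius.

For H (Z = 1) at n = 4:
r_4 = 4² × 0.0529177 nm / 1
r_4 = 16 × 0.0529177 nm / 1
r_4 = 0.84668 nm / 1
r_4 = 0.8467 nm

The electron orbits at approximately 0.8467 nm from the nucleus.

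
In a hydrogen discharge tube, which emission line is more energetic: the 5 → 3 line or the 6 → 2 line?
6 → 2

Calculate the energy for each transition:

Transition 5 → 3:
ΔE₁ = |E_3 - E_5| = |-13.6057/3² - (-13.6057/5²)|
ΔE₁ = |-1.5117444444 - (-0.5442280000)| = 0.9675164 eV

Transition 6 → 2:
ΔE₂ = |E_2 - E_6| = |-13.6057/2² - (-13.6057/6²)|
ΔE₂ = |-3.4014250000 - (-0.3779361111)| = 3.0234889 eV

Since 3.0234889 eV > 0.9675164 eV, the transition 6 → 2 emits the more energetic photon.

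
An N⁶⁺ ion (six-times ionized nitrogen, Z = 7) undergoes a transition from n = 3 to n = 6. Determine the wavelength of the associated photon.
22.3167 nm

First, find the transition energy using E_n = -13.6057 Z² / n² eV:
E_3 = -13.6057 × 7² / 3² = -74.075478 eV
E_6 = -13.6057 × 7² / 6² = -18.518869 eV

Photon energy: |ΔE| = |E_6 - E_3| = 55.556609 eV

Convert to wavelength using E = hc/λ with hc = 1239.84 eV·nm:
λ = hc/E = 1239.84 eV·nm / 55.556609 eV
λ = 22.3167 nm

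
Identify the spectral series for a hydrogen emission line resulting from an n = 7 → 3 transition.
Paschen series

The spectral series in hydrogen are named based on the final (lower) energy level:
- Lyman series: n_final = 1 (ultraviolet)
- Balmer series: n_final = 2 (visible/near-UV)
- Paschen series: n_final = 3 (infrared)
- Brackett series: n_final = 4 (infrared)
- Pfund series: n_final = 5 (far infrared)

Since this transition ends at n = 3, it belongs to the Paschen series.

For reference, this 7 → 3 line has photon energy
ΔE = 13.6057 eV × (1/3² - 1/7²) = 1.23407710 eV,
corresponding to wavelength λ = hc/ΔE = 1239.84 eV·nm / 1.23407710 eV = 1004.670 nm in the infrared region.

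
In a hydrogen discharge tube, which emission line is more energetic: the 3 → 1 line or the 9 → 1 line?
9 → 1

Calculate the energy for each transition:

Transition 3 → 1:
ΔE₁ = |E_1 - E_3| = |-13.6057/1² - (-13.6057/3²)|
ΔE₁ = |-13.60570000 - (-1.51174444)| = 12.09396 eV

Transition 9 → 1:
ΔE₂ = |E_1 - E_9| = |-13.6057/1² - (-13.6057/9²)|
ΔE₂ = |-13.60570000 - (-0.16797160)| = 13.43773 eV

Since 13.43773 eV > 12.09396 eV, the transition 9 → 1 emits the more energetic photon.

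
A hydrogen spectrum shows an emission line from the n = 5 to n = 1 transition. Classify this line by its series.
Lyman series

The spectral series in hydrogen are named based on the final (lower) energy level:
- Lyman series: n_final = 1 (ultraviolet)
- Balmer series: n_final = 2 (visible/near-UV)
- Paschen series: n_final = 3 (infrared)
- Brackett series: n_final = 4 (infrared)
- Pfund series: n_final = 5 (far infrared)

Since this transition ends at n = 1, it belongs to the Lyman series.

For reference, this 5 → 1 line has photon energy
ΔE = 13.6057 eV × (1/1² - 1/5²) = 13.06147200 eV,
corresponding to wavelength λ = hc/ΔE = 1239.84 eV·nm / 13.06147200 eV = 94.923451 nm in the ultraviolet region.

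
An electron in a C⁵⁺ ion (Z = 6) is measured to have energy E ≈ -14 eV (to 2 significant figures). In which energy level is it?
n = 6

The exact energy levels follow E_n = -13.6057 Z² / n² eV with Z = 6.

The measured value (-14 eV) is reported to only 2 significant figures, so we must test candidate n values and see which one matches to that precision.

Candidate energies:
  n = 4:  E = -13.6057 × 6² / 4² = -30.61283 eV
  n = 5:  E = -13.6057 × 6² / 5² = -19.59221 eV
  n = 6:  E = -13.6057 × 6² / 6² = -13.60570 eV  ← matches
  n = 7:  E = -13.6057 × 6² / 7² = -9.99602 eV
  n = 8:  E = -13.6057 × 6² / 8² = -7.65321 eV

Checking against the measurement of -14 eV (2 sig figs), only n = 6 agrees:
E_6 = -13.60570 eV, which rounds to -14 eV ✓

Therefore n = 6.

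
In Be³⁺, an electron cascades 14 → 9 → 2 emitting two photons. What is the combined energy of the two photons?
53.312131 eV

The energy levels of Be³⁺ are E_n = -13.6057 × 4² / n² eV.

First transition (14 → 9):
ΔE₁ = |E_9 - E_14|
ΔE₁ = |-2.687545679012 - (-1.110669387755)| = 1.576876291 eV

Second transition (9 → 2):
ΔE₂ = |E_2 - E_9|
ΔE₂ = |-54.422800000000 - (-2.687545679012)| = 51.735254321 eV

Total energy released:
E_total = ΔE₁ + ΔE₂ = 1.576876291 + 51.735254321 = 53.312131 eV

Note: This equals the direct transition 14 → 2: 53.312131 eV ✓
Energy is conserved regardless of the path taken.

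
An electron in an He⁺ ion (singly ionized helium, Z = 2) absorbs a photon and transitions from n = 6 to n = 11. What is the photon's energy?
1.061969 eV

The energy levels of a hydrogen-like atom are E_n = -13.6057 Z² eV / n².

Energy at n = 6: E_6 = -13.6057 × 2² / 6² = -1.511744444 eV
Energy at n = 11: E_11 = -13.6057 × 2² / 11² = -0.449775207 eV

The excitation energy is the difference:
ΔE = E_11 - E_6
ΔE = -0.449775207 - (-1.511744444)
ΔE = 1.061969 eV

Since this is positive, energy must be absorbed (photon absorption).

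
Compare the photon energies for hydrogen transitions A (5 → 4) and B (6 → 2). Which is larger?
6 → 2

Calculate the energy for each transition:

Transition 5 → 4:
ΔE₁ = |E_4 - E_5| = |-13.6057/4² - (-13.6057/5²)|
ΔE₁ = |-0.8503562500 - (-0.5442280000)| = 0.3061283 eV

Transition 6 → 2:
ΔE₂ = |E_2 - E_6| = |-13.6057/2² - (-13.6057/6²)|
ΔE₂ = |-3.4014250000 - (-0.3779361111)| = 3.0234889 eV

Since 3.0234889 eV > 0.3061283 eV, the transition 6 → 2 emits the more energetic photon.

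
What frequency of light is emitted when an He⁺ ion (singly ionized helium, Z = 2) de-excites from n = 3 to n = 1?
1.16972e+16 Hz

First, find the transition energy:
E_3 = -13.6057 × 2² / 3² = -6.0469778 eV
E_1 = -13.6057 × 2² / 1² = -54.4228000 eV
|ΔE| = |E_1 - E_3| = 48.3758222 eV

Convert to Joules: E = 48.3758222 eV × (1.602177 × 10⁻¹⁹ J/eV) = 7.7506630e-18 J

Using E = hf:
f = E/h = 7.7506630e-18 J / (6.62607 × 10⁻³⁴ J·s)
f = 1.16972e+16 Hz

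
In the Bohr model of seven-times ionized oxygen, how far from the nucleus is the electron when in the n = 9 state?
0.5358 nm (or 5.3579 Å)

The Bohr radius formula is:
r_n = n² a₀ / Z

where a₀ = 0.0529177 nm is the Bohr radius.

For O⁷⁺ (Z = 8) at n = 9:
r_9 = 9² × 0.0529177 nm / 8
r_9 = 81 × 0.0529177 nm / 8
r_9 = 4.28633 nm / 8
r_9 = 0.5358 nm

The electron orbits at approximately 0.5358 nm from the nucleus.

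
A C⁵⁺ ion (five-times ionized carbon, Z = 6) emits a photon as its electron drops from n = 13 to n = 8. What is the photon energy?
4.7550 eV

The energy levels are E_n = -13.6057 Z² eV / n².

Energy at n = 13: E_13 = -13.6057 × 6² / 13² = -2.8982556 eV
Energy at n = 8: E_8 = -13.6057 × 6² / 8² = -7.6532063 eV

For emission (electron falling to lower state), the photon energy is:
E_photon = E_13 - E_8 = |-2.8982556 - (-7.6532063)|
E_photon = 4.7550 eV

This energy is carried away by the emitted photon.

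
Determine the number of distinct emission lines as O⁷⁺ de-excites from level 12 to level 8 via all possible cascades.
10

The electron can occupy levels n = 8, 9, ..., 12 during de-excitation — that is m = 12 - 8 + 1 = 5 distinct levels.

The number of distinct spectral lines equals the number of ways to choose 2 of these m levels (each pair gives one possible emission transition):

Number of lines = m(m-1)/2 = 5×4/2 = 10

These correspond to all possible transitions between the 5 levels:
12 → 11, 12 → 10, 12 → 9, 12 → 8, 11 → 10, 11 → 9, 11 → 8, 10 → 9...

Each transition produces a photon with a unique energy (and thus wavelength). This count does not depend on Z.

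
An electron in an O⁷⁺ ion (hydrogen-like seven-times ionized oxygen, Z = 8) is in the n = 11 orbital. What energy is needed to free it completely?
7.20 eV

The ionization energy is the energy needed to remove the electron completely (n → ∞).

For a hydrogen-like ion with Z = 8, E_n = -13.6057 Z² / n² eV.

At n = 11: E_11 = -13.6057 × 8² / 11² = -7.19640 eV
At n = ∞: E_∞ = 0 eV

Ionization energy = E_∞ - E_11 = 0 - (-7.19640) = 7.19640 eV
Ionization energy ≈ 7.20 eV

This is also called the binding energy of the electron in state n = 11.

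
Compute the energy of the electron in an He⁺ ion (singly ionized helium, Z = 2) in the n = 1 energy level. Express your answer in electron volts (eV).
-54.42280 eV

The energy levels of a hydrogen-like atom are given by:
E_n = -13.6057 Z² / n² eV  (with Z = 2 for He⁺)

For n = 1:
E_1 = -13.6057 × 2² / 1²
E_1 = -13.6057 × 4 / 1
E_1 = -54.42280 eV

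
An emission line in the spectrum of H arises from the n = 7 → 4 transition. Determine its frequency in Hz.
1.3848e+14 Hz

First, find the transition energy:
E_7 = -13.6057 / 7² = -0.27766735 eV
E_4 = -13.6057 / 4² = -0.85035625 eV
|ΔE| = |E_4 - E_7| = 0.57268890 eV

Convert to Joules: E = 0.57268890 eV × (1.602177 × 10⁻¹⁹ J/eV) = 9.175490e-20 J

Using E = hf:
f = E/h = 9.175490e-20 J / (6.62607 × 10⁻³⁴ J·s)
f = 1.3848e+14 Hz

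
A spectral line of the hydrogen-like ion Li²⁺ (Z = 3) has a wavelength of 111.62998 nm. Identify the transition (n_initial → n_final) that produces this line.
n = 7 → n = 3

First, find the photon energy from the wavelength (hc = 1239.84 eV·nm):
E = hc/λ = 1239.84 eV·nm / 111.62998 nm = 11.106694 eV

The energy levels of Li²⁺ satisfy E_n = -13.6057 × 3² / n² eV, so an emission n_i → n_f releases
ΔE = 13.6057 × 3² × (1/n_f² − 1/n_i²) eV.

Setting ΔE equal to the photon energy:
1/n_f² − 1/n_i² = 11.106694 / (13.6057 × 3²) = 0.090702949

Since 1/n_i² must be positive, we need 1/n_f² > 0.090702949, i.e. n_f ≤ 3. For each allowed n_f, solve n_i = (1/n_f² − 0.090702949)^(−1/2) and check whether it is a whole number:
  n_f = 1: 1/n_i² = 1.000000000 − 0.090702949 = 0.909297051 → n_i = 1.049  (not an integer) ✗
  n_f = 2: 1/n_i² = 0.250000000 − 0.090702949 = 0.159297051 → n_i = 2.506  (not an integer) ✗
  n_f = 3: 1/n_i² = 0.111111111 − 0.090702949 = 0.020408162 → n_i = 7.000  → integer, n_i = 7 ✓

Only n_f = 3 gives an integer upper level, n_i = 7.

The transition is from n = 7 to n = 3 (emission).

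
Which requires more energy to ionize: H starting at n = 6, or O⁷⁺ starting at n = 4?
O⁷⁺ at n = 4 (E = -54.42 eV)

Using E_n = -13.6057 Z² / n² eV:

H (Z = 1) at n = 6:
E = -13.6057 × 1² / 6² = -13.6057 × 1 / 36 = -0.37794 eV

O⁷⁺ (Z = 8) at n = 4:
E = -13.6057 × 8² / 4² = -13.6057 × 64 / 16 = -54.42280 eV

Since -54.42280 eV < -0.37794 eV,
O⁷⁺ at n = 4 is more tightly bound (requires more energy to ionize).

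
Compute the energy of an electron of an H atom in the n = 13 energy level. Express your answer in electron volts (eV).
-0.0805 eV

The energy levels of a hydrogen-like atom are given by:
E_n = -13.6057 eV / n²

For n = 13:
E_13 = -13.6057 eV / 13²
E_13 = -13.6057 eV / 169
E_13 = -0.0805 eV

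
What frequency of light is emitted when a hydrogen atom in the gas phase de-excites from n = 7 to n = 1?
3.22e+15 Hz

First, find the transition energy:
E_7 = -13.6057 / 7² = -0.2777 eV
E_1 = -13.6057 / 1² = -13.6057 eV
|ΔE| = |E_1 - E_7| = 13.3280 eV

Convert to Joules: E = 13.3280 eV × (1.602177 × 10⁻¹⁹ J/eV) = 2.1354e-18 J

Using E = hf:
f = E/h = 2.1354e-18 J / (6.62607 × 10⁻³⁴ J·s)
f = 3.22e+15 Hz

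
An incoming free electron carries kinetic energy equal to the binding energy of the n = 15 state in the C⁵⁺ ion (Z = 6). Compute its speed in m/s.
8.75077e+05 m/s (or 0.29% of c)

The binding energy at n = 15 for C⁵⁺ is:
E_15 = -13.6057 × 6²/15² = -2.17691200 eV
|E_15| = 2.17691200 eV

Convert to Joules:
KE = 2.17691200 eV × (1.602177 × 10⁻¹⁹ J/eV) = 3.4877983e-19 J

Using KE = ½mv²:
v = √(2·KE/m_e)
v = √(2 × 3.4877983e-19 J / 9.10938 × 10⁻³¹ kg)
v = 8.75077e+05 m/s

This is approximately 0.29% the speed of light.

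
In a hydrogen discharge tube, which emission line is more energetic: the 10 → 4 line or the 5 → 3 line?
5 → 3

Calculate the energy for each transition:

Transition 10 → 4:
ΔE₁ = |E_4 - E_10| = |-13.6057/4² - (-13.6057/10²)|
ΔE₁ = |-0.8503562500 - (-0.1360570000)| = 0.7142993 eV

Transition 5 → 3:
ΔE₂ = |E_3 - E_5| = |-13.6057/3² - (-13.6057/5²)|
ΔE₂ = |-1.5117444444 - (-0.5442280000)| = 0.9675164 eV

Since 0.9675164 eV > 0.7142993 eV, the transition 5 → 3 emits the more energetic photon.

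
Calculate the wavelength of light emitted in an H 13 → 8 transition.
9386.899 nm

First, find the transition energy using E_n = -13.6057 / n² eV:
E_13 = -13.6057 / 13² = -0.080507101 eV
E_8 = -13.6057 / 8² = -0.212589063 eV

Photon energy: |ΔE| = |E_8 - E_13| = 0.132081962 eV

Convert to wavelength using E = hc/λ with hc = 1239.84 eV·nm:
λ = hc/E = 1239.84 eV·nm / 0.132081962 eV
λ = 9386.899 nm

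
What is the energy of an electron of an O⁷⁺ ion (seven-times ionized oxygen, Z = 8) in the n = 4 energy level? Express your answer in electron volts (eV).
-54.4228 eV

The energy levels of a hydrogen-like atom are given by:
E_n = -13.6057 Z² / n² eV  (with Z = 8 for O⁷⁺)

For n = 4:
E_4 = -13.6057 × 8² / 4²
E_4 = -13.6057 × 64 / 16
E_4 = -54.4228 eV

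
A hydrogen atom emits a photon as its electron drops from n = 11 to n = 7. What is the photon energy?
0.17 eV

The energy levels are E_n = -13.6057 eV / n².

Energy at n = 11: E_11 = -13.6057 / 11² = -0.11244 eV
Energy at n = 7: E_7 = -13.6057 / 7² = -0.27767 eV

For emission (electron falling to lower state), the photon energy is:
E_photon = E_11 - E_7 = |-0.11244 - (-0.27767)|
E_photon = 0.17 eV

This energy is carried away by the emitted photon.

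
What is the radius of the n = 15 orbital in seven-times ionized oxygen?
1.4883 nm (or 14.8831 Å)

The Bohr radius formula is:
r_n = n² a₀ / Z

where a₀ = 0.0529177 nm is the Bohr radius.

For O⁷⁺ (Z = 8) at n = 15:
r_15 = 15² × 0.0529177 nm / 8
r_15 = 225 × 0.0529177 nm / 8
r_15 = 11.90648 nm / 8
r_15 = 1.4883 nm

The electron orbits at approximately 1.4883 nm from the nucleus.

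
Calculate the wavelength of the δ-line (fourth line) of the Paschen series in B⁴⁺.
40.187 nm

The lines of a series are numbered from the longest wavelength (smallest ΔE) outward; the fourth line is the transition from n = n_f + 4 to n_f.
The Paschen series has all transitions ending at n_f = 3.

For B⁴⁺ (Z = 5), the fourth line (δ-line) is the jump from n = 7 to n = 3:
E_7 = -13.6057 × 5² / 7² = -6.94168 eV
E_3 = -13.6057 × 5² / 3² = -37.79361 eV
ΔE = E_7 - E_3 = 30.85193 eV

λ = hc/E = 1239.84 eV·nm / 30.85193 eV
λ = 40.187 nm

This is the δ-line of the Paschen series in B⁴⁺.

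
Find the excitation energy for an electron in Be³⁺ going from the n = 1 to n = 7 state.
213.2485 eV

The energy levels of a hydrogen-like atom are E_n = -13.6057 Z² eV / n².

Energy at n = 1: E_1 = -13.6057 × 4² / 1² = -217.6912000 eV
Energy at n = 7: E_7 = -13.6057 × 4² / 7² = -4.4426776 eV

The excitation energy is the difference:
ΔE = E_7 - E_1
ΔE = -4.4426776 - (-217.6912000)
ΔE = 213.2485 eV

Since this is positive, energy must be absorbed (photon absorption).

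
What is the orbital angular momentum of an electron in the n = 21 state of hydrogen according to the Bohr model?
2.21e-33 J·s (or 21ℏ)

In the Bohr model, angular momentum is quantized:
L = nℏ

where ℏ = h/(2π) = 1.0546e-34 J·s

For n = 21:
L = 21 × 1.0546e-34 J·s
L = 2.21e-33 J·s

This can also be written as L = 21ℏ.
The angular momentum is an integer multiple of the reduced Planck constant.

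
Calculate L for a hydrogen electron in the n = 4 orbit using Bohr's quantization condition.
4.2183e-34 J·s (or 4ℏ)

In the Bohr model, angular momentum is quantized:
L = nℏ

where ℏ = h/(2π) = 1.054572e-34 J·s

For n = 4:
L = 4 × 1.054572e-34 J·s
L = 4.2183e-34 J·s

This can also be written as L = 4ℏ.
The angular momentum is an integer multiple of the reduced Planck constant.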